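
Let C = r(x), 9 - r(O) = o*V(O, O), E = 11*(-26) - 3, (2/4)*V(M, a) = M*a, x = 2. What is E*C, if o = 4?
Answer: 6647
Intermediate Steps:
V(M, a) = 2*M*a (V(M, a) = 2*(M*a) = 2*M*a)
E = -289 (E = -286 - 3 = -289)
r(O) = 9 - 8*O**2 (r(O) = 9 - 4*2*O*O = 9 - 4*2*O**2 = 9 - 8*O**2)
C = -23 (C = 9 - 8*2**2 = 9 - 8*4 = 9 - 32 = -23)
E*C = -289*(-23) = 6647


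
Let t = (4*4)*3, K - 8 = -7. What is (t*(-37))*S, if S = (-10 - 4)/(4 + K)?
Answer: 24864/5 ≈ 4972.8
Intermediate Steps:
K = 1 (K = 8 - 7 = 1)
t = 48 (t = 16*3 = 48)
S = -14/5 (S = (-10 - 4)/(4 + 1) = -14/5 ≈ -2.8000)
(t*(-37))*S = (48*(-37))*(-14/5) = -1776*(-14/5) = 24864/5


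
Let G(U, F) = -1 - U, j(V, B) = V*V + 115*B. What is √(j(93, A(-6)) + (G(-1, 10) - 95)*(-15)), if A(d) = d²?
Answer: √14214 ≈ 119.22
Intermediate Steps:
j(V, B) = V² + 115*B
√(j(93, A(-6)) + (G(-1, 10) - 95)*(-15)) = √((93² + 115*(-6)²) + ((-1 - 1*(-1)) - 95)*(-15)) = √((8649 + 115*36) + ((-1 + 1) - 95)*(-15)) = √((8649 + 4140) + (0 - 95)*(-15)) = √(12789 - 95*(-15)) = √(12789 + 1425) = √14214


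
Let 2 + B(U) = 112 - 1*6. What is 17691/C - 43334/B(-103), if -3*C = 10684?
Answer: -29281253/69446 ≈ -421.64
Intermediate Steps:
B(U) = 104 (B(U) = -2 + (112 - 1*6) = -2 + (112 - 6) = -2 + 106 = 104)
C = -10684/3 (C = -⅓*10684 = -10684/3 ≈ -3561.3)
17691/C - 43334/B(-103) = 17691/(-10684/3) - 43334/104 = 17691*(-3/10684) - 43334*1/104 = -53073/10684 - 21667/52 = -29281253/69446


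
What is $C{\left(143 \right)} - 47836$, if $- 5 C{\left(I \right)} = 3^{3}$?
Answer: $- \frac{239207}{5} \approx -47841.0$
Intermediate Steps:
$C{\left(I \right)} = - \frac{27}{5}$ ($C{\left(I \right)} = - \frac{3^{3}}{5} = \left(- \frac{1}{5}\right) 27 = - \frac{27}{5}$)
$C{\left(143 \right)} - 47836 = - \frac{27}{5} - 47836 = - \frac{239207}{5}$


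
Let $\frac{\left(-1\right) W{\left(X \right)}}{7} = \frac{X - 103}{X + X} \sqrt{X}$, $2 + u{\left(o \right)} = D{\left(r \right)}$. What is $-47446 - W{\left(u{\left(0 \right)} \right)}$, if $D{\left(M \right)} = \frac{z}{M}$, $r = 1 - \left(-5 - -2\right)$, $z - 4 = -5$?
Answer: $-47446 + \frac{2947 i}{12} \approx -47446.0 + 245.58 i$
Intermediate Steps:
$z = -1$ ($z = 4 - 5 = -1$)
$r = 4$ ($r = 1 - \left(-5 + 2\right) = 1 - -3 = 1 + 3 = 4$)
$D{\left(M \right)} = - \frac{1}{M}$
$u{\left(o \right)} = - \frac{9}{4}$ ($u{\left(o \right)} = -2 - \frac{1}{4} = - \frac{9}{4}$)
$W{\left(X \right)} = - \frac{7 \left(-103 + X\right)}{2 \sqrt{X}}$ ($W{\left(X \right)} = - 7 \frac{X - 103}{X + X} \sqrt{X} = - 7 \frac{-103 + X}{2 X} \sqrt{X} = - 7 \frac{-103 + X}{2 \sqrt{X}} = - \frac{7 \left(-103 + X\right)}{2 \sqrt{X}}$)
$-47446 - W{\left(u{\left(0 \right)} \right)} = -47446 - \frac{7 \left(103 - - \frac{9}{4}\right)}{2 \frac{3 i}{2}} = -47446 - \frac{7 \left(- \frac{2 i}{3}\right) \left(103 + \frac{9}{4}\right)}{2} = -47446 - \frac{7}{2} \left(- \frac{2 i}{3}\right) \frac{421}{4} = -47446 - - \frac{2947 i}{12} = -47446 + \frac{2947 i}{12}$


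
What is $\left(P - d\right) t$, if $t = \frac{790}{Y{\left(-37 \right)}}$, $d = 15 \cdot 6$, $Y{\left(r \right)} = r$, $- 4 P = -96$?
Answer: $\frac{52140}{37} \approx 1409.2$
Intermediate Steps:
$P = 24$ ($P = \left(- \frac{1}{4}\right) \left(-96\right) = 24$)
$d = 90$
$t = - \frac{790}{37}$ ($t = \frac{790}{-37} = 790 \left(- \frac{1}{37}\right) = - \frac{790}{37} \approx -21.351$)
$\left(P - d\right) t = \left(24 - 90\right) \left(- \frac{790}{37}\right) = \left(-66\right) \left(- \frac{790}{37}\right) = \frac{52140}{37}$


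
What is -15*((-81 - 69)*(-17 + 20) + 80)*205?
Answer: 1137750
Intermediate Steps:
-15*((-81 - 69)*(-17 + 20) + 80)*205 = -15*(-150*3 + 80)*205 = -15*(-450 + 80)*205 = -(-5550)*205 = -15*(-75850) = 1137750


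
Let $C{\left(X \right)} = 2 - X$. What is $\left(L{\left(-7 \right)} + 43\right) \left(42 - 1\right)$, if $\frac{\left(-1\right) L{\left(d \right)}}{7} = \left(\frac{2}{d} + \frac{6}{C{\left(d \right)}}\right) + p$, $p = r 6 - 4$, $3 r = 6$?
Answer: $- \frac{1927}{3} \approx -642.33$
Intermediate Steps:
$r = 2$ ($r = \frac{1}{3} \cdot 6 = 2$)
$p = 8$ ($p = 2 \cdot 6 - 4 = 12 - 4 = 8$)
$L{\left(d \right)} = -56 - \frac{42}{2 - d} - \frac{14}{d}$ ($L{\left(d \right)} = - 7 \left(\left(\frac{2}{d} + \frac{6}{2 - d}\right) + 8\right) = - 7 \left(8 + \frac{2}{d} + \frac{6}{2 - d}\right) = -56 - \frac{42}{2 - d} - \frac{14}{d}$)
$\left(L{\left(-7 \right)} + 43\right) \left(42 - 1\right) = \left(\frac{28 \left(1 - 2 \left(-7\right)^{2} + 5 \left(-7\right)\right)}{\left(-7\right) \left(-2 - 7\right)} + 43\right) \left(42 - 1\right) = \left(28 \left(- \frac{1}{7}\right) \frac{1}{-9} \left(1 - 98 - 35\right) + 43\right) 41 = \left(28 \left(- \frac{1}{7}\right) \left(- \frac{1}{9}\right) \left(1 - 98 - 35\right) + 43\right) 41 = \left(28 \left(- \frac{1}{7}\right) \left(- \frac{1}{9}\right) \left(-132\right) + 43\right) 41 = \left(- \frac{176}{3} + 43\right) 41 = \left(- \frac{47}{3}\right) 41 = - \frac{1927}{3}$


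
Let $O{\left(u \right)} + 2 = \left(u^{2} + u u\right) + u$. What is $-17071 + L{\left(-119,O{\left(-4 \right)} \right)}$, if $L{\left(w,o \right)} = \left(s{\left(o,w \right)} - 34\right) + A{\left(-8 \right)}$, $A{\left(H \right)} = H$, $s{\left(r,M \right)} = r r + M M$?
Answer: $-2276$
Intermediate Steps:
$s{\left(r,M \right)} = M^{2} + r^{2}$ ($s{\left(r,M \right)} = r^{2} + M^{2} = M^{2} + r^{2}$)
$O{\left(u \right)} = -2 + u + 2 u^{2}$ ($O{\left(u \right)} = -2 + \left(\left(u^{2} + u u\right) + u\right) = -2 + \left(\left(u^{2} + u^{2}\right) + u\right) = -2 + \left(2 u^{2} + u\right) = -2 + \left(u + 2 u^{2}\right) = -2 + u + 2 u^{2}$)
$L{\left(w,o \right)} = -42 + o^{2} + w^{2}$ ($L{\left(w,o \right)} = \left(\left(w^{2} + o^{2}\right) - 34\right) - 8 = \left(\left(o^{2} + w^{2}\right) - 34\right) - 8 = \left(-34 + o^{2} + w^{2}\right) - 8 = -42 + o^{2} + w^{2}$)
$-17071 + L{\left(-119,O{\left(-4 \right)} \right)} = -17071 + \left(-42 + \left(-2 - 4 + 2 \left(-4\right)^{2}\right)^{2} + \left(-119\right)^{2}\right) = -17071 + \left(-42 + \left(-2 - 4 + 2 \cdot 16\right)^{2} + 14161\right) = -17071 + \left(-42 + \left(-2 - 4 + 32\right)^{2} + 14161\right) = -17071 + \left(-42 + 26^{2} + 14161\right) = -17071 + \left(-42 + 676 + 14161\right) = -17071 + 14795 = -2276$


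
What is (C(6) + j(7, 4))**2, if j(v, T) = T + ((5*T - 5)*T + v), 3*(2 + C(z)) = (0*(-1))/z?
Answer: 4761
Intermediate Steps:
C(z) = -2 (C(z) = -2 + ((0*(-1))/z)/3 = -2 + (0/z)/3 = -2 + (1/3)*0 = -2 + 0 = -2)
j(v, T) = T + v + T*(-5 + 5*T) (j(v, T) = T + ((-5 + 5*T)*T + v) = T + (T*(-5 + 5*T) + v) = T + (v + T*(-5 + 5*T)) = T + v + T*(-5 + 5*T))
(C(6) + j(7, 4))**2 = (-2 + (7 - 4*4 + 5*4**2))**2 = (-2 + (7 - 16 + 5*16))**2 = (-2 + (7 - 16 + 80))**2 = (-2 + 71)**2 = 69**2 = 4761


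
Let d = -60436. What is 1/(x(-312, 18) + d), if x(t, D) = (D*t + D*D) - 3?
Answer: -1/65731 ≈ -1.5214e-5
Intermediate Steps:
x(t, D) = -3 + D² + D*t (x(t, D) = (D*t + D²) - 3 = (D² + D*t) - 3 = -3 + D² + D*t)
1/(x(-312, 18) + d) = 1/((-3 + 18² + 18*(-312)) - 60436) = 1/((-3 + 324 - 5616) - 60436) = 1/(-5295 - 60436) = 1/(-65731) = -1/65731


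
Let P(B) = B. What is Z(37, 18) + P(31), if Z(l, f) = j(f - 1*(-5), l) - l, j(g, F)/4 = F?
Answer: 142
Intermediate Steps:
j(g, F) = 4*F
Z(l, f) = 3*l (Z(l, f) = 4*l - l = 3*l)
Z(37, 18) + P(31) = 3*37 + 31 = 111 + 31 = 142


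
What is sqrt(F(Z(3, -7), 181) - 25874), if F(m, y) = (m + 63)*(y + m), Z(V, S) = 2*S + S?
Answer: I*sqrt(19154) ≈ 138.4*I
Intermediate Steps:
Z(V, S) = 3*S
F(m, y) = (63 + m)*(m + y)
sqrt(F(Z(3, -7), 181) - 25874) = sqrt(((3*(-7))**2 + 63*(3*(-7)) + 63*181 + (3*(-7))*181) - 25874) = sqrt(((-21)**2 + 63*(-21) + 11403 - 21*181) - 25874) = sqrt((441 - 1323 + 11403 - 3801) - 25874) = sqrt(6720 - 25874) = sqrt(-19154) = I*sqrt(19154)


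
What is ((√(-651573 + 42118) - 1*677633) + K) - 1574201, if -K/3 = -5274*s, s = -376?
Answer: -8200906 + I*√609455 ≈ -8.2009e+6 + 780.68*I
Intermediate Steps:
K = -5949072 (K = -(-15822)*(-376) = -3*1983024 = -5949072)
((√(-651573 + 42118) - 1*677633) + K) - 1574201 = ((√(-651573 + 42118) - 1*677633) - 5949072) - 1574201 = ((√(-609455) - 677633) - 5949072) - 1574201 = ((I*√609455 - 677633) - 5949072) - 1574201 = ((-677633 + I*√609455) - 5949072) - 1574201 = (-6626705 + I*√609455) - 1574201 = -8200906 + I*√609455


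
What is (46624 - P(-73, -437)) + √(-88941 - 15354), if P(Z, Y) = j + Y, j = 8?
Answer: 47053 + I*√104295 ≈ 47053.0 + 322.95*I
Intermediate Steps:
P(Z, Y) = 8 + Y
(46624 - P(-73, -437)) + √(-88941 - 15354) = (46624 - (8 - 437)) + √(-88941 - 15354) = (46624 - 1*(-429)) + √(-104295) = (46624 + 429) + I*√104295 = 47053 + I*√104295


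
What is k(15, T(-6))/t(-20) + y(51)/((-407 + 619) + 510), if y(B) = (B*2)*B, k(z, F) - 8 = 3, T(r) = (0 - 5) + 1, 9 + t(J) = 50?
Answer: 110612/14801 ≈ 7.4733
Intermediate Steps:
t(J) = 41 (t(J) = -9 + 50 = 41)
T(r) = -4 (T(r) = -5 + 1 = -4)
k(z, F) = 11 (k(z, F) = 8 + 3 = 11)
y(B) = 2*B² (y(B) = (2*B)*B = 2*B²)
k(15, T(-6))/t(-20) + y(51)/((-407 + 619) + 510) = 11/41 + (2*51²)/((-407 + 619) + 510) = 11*(1/41) + (2*2601)/(212 + 510) = 11/41 + 5202/722 = 11/41 + 5202*(1/722) = 11/41 + 2601/361 = 110612/14801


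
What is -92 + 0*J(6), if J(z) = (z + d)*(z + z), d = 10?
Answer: -92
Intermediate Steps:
J(z) = 2*z*(10 + z) (J(z) = (z + 10)*(z + z) = (10 + z)*(2*z) = 2*z*(10 + z))
-92 + 0*J(6) = -92 + 0*(2*6*(10 + 6)) = -92 + 0*(2*6*16) = -92 + 0*192 = -92 + 0 = -92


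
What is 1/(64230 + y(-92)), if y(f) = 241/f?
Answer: 92/5908919 ≈ 1.5570e-5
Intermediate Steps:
1/(64230 + y(-92)) = 1/(64230 + 241/(-92)) = 1/(64230 + 241*(-1/92)) = 1/(64230 - 241/92) = 1/(5908919/92) = 92/5908919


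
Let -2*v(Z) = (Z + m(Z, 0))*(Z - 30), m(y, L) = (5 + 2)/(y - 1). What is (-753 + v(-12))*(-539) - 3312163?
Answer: -35936851/13 ≈ -2.7644e+6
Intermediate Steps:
m(y, L) = 7/(-1 + y)
v(Z) = -(-30 + Z)*(Z + 7/(-1 + Z))/2 (v(Z) = -(Z + 7/(-1 + Z))*(Z - 30)/2 = -(Z + 7/(-1 + Z))*(-30 + Z)/2 = -(-30 + Z)*(Z + 7/(-1 + Z))/2)
(-753 + v(-12))*(-539) - 3312163 = (-753 + (210 - 1*(-12)³ - 37*(-12) + 31*(-12)²)/(2*(-1 - 12)))*(-539) - 3312163 = (-753 + (½)*(210 - 1*(-1728) + 444 + 31*144)/(-13))*(-539) - 3312163 = (-753 + (½)*(-1/13)*(210 + 1728 + 444 + 4464))*(-539) - 3312163 = (-753 + (½)*(-1/13)*6846)*(-539) - 3312163 = (-753 - 3423/13)*(-539) - 3312163 = -13212/13*(-539) - 3312163 = 7121268/13 - 3312163 = -35936851/13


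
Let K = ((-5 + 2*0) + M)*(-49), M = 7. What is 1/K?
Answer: -1/98 ≈ -0.010204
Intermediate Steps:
K = -98 (K = ((-5 + 2*0) + 7)*(-49) = ((-5 + 0) + 7)*(-49) = (-5 + 7)*(-49) = 2*(-49) = -98)
1/K = 1/(-98) = -1/98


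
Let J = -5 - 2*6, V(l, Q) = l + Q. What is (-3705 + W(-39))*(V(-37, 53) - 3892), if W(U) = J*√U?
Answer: 14360580 + 65892*I*√39 ≈ 1.4361e+7 + 4.115e+5*I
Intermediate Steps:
V(l, Q) = Q + l
J = -17 (J = -5 - 12 = -17)
W(U) = -17*√U
(-3705 + W(-39))*(V(-37, 53) - 3892) = (-3705 - 17*I*√39)*((53 - 37) - 3892) = (-3705 - 17*I*√39)*(16 - 3892) = (-3705 - 17*I*√39)*(-3876) = 14360580 + 65892*I*√39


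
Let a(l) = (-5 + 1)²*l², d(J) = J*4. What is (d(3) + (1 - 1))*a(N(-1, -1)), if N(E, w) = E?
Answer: 192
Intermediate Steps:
d(J) = 4*J
a(l) = 16*l² (a(l) = (-4)²*l² = 16*l²)
(d(3) + (1 - 1))*a(N(-1, -1)) = (4*3 + (1 - 1))*(16*(-1)²) = (12 + 0)*(16*1) = 12*16 = 192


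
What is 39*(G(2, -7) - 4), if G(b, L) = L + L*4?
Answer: -1521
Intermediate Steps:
G(b, L) = 5*L (G(b, L) = L + 4*L = 5*L)
39*(G(2, -7) - 4) = 39*(5*(-7) - 4) = 39*(-35 - 4) = 39*(-39) = -1521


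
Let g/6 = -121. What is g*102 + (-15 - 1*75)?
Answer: -74142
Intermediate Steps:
g = -726 (g = 6*(-121) = -726)
g*102 + (-15 - 1*75) = -726*102 + (-15 - 1*75) = -74052 + (-15 - 75) = -74052 - 90 = -74142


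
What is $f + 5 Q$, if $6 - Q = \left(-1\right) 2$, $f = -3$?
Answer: $37$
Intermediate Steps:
$Q = 8$ ($Q = 6 - \left(-1\right) 2 = 6 - -2 = 6 + 2 = 8$)
$f + 5 Q = -3 + 5 \cdot 8 = -3 + 40 = 37$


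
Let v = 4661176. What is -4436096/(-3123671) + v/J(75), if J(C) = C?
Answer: 14560313004296/234275325 ≈ 62150.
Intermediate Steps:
-4436096/(-3123671) + v/J(75) = -4436096/(-3123671) + 4661176/75 = -4436096*(-1/3123671) + 4661176*(1/75) = 4436096/3123671 + 4661176/75 = 14560313004296/234275325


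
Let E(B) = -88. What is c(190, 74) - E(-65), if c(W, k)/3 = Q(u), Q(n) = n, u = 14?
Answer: 130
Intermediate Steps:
c(W, k) = 42 (c(W, k) = 3*14 = 42)
c(190, 74) - E(-65) = 42 - 1*(-88) = 42 + 88 = 130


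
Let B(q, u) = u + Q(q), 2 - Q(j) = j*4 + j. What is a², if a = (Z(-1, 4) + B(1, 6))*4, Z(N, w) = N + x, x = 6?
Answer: 1024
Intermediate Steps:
Q(j) = 2 - 5*j (Q(j) = 2 - (j*4 + j) = 2 - (4*j + j) = 2 - 5*j)
Z(N, w) = 6 + N (Z(N, w) = N + 6 = 6 + N)
B(q, u) = 2 + u - 5*q (B(q, u) = u + (2 - 5*q) = 2 + u - 5*q)
a = 32 (a = ((6 - 1) + (2 + 6 - 5*1))*4 = (5 + (2 + 6 - 5))*4 = (5 + 3)*4 = 8*4 = 32)
a² = 32² = 1024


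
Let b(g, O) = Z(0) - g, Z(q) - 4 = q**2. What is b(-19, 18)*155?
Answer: 3565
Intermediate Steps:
Z(q) = 4 + q**2
b(g, O) = 4 - g (b(g, O) = (4 + 0**2) - g = (4 + 0) - g = 4 - g)
b(-19, 18)*155 = (4 - 1*(-19))*155 = (4 + 19)*155 = 23*155 = 3565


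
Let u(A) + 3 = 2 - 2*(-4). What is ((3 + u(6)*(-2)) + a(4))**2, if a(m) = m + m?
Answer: 9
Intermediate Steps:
u(A) = 7 (u(A) = -3 + (2 - 2*(-4)) = -3 + (2 + 8) = -3 + 10 = 7)
a(m) = 2*m
((3 + u(6)*(-2)) + a(4))**2 = ((3 + 7*(-2)) + 2*4)**2 = ((3 - 14) + 8)**2 = (-11 + 8)**2 = (-3)**2 = 9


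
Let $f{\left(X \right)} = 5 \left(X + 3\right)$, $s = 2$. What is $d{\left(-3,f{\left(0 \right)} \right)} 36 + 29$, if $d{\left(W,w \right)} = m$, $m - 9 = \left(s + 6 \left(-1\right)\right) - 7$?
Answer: $-43$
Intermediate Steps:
$f{\left(X \right)} = 15 + 5 X$ ($f{\left(X \right)} = 5 \left(3 + X\right) = 15 + 5 X$)
$m = -2$ ($m = 9 + \left(\left(2 + 6 \left(-1\right)\right) - 7\right) = 9 + \left(\left(2 - 6\right) - 7\right) = 9 - 11 = -2$)
$d{\left(W,w \right)} = -2$
$d{\left(-3,f{\left(0 \right)} \right)} 36 + 29 = \left(-2\right) 36 + 29 = -72 + 29 = -43$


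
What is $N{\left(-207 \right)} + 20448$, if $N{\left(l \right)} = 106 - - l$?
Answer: $20347$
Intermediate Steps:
$N{\left(l \right)} = 106 + l$
$N{\left(-207 \right)} + 20448 = \left(106 - 207\right) + 20448 = -101 + 20448 = 20347$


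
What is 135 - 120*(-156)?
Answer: 18855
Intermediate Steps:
135 - 120*(-156) = 135 + 18720 = 18855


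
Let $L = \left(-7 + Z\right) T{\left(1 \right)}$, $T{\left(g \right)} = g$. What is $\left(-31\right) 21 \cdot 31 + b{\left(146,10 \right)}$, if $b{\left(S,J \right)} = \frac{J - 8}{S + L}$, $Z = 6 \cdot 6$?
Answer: $- \frac{3531673}{175} \approx -20181.0$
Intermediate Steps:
$Z = 36$
$L = 29$ ($L = \left(-7 + 36\right) 1 = 29 \cdot 1 = 29$)
$b{\left(S,J \right)} = \frac{-8 + J}{29 + S}$ ($b{\left(S,J \right)} = \frac{J - 8}{S + 29} = \frac{-8 + J}{29 + S}$)
$\left(-31\right) 21 \cdot 31 + b{\left(146,10 \right)} = \left(-31\right) 21 \cdot 31 + \frac{-8 + 10}{29 + 146} = \left(-651\right) 31 + \frac{1}{175} \cdot 2 = -20181 + \frac{1}{175} \cdot 2 = -20181 + \frac{2}{175} = - \frac{3531673}{175}$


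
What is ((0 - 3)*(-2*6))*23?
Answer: 828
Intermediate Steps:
((0 - 3)*(-2*6))*23 = -3*(-12)*23 = 36*23 = 828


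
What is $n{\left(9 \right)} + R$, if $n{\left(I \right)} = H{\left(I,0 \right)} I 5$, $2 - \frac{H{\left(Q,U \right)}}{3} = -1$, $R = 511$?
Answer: $916$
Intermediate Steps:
$H{\left(Q,U \right)} = 9$ ($H{\left(Q,U \right)} = 6 - -3 = 6 + 3 = 9$)
$n{\left(I \right)} = 45 I$ ($n{\left(I \right)} = 9 I 5 = 45 I$)
$n{\left(9 \right)} + R = 45 \cdot 9 + 511 = 405 + 511 = 916$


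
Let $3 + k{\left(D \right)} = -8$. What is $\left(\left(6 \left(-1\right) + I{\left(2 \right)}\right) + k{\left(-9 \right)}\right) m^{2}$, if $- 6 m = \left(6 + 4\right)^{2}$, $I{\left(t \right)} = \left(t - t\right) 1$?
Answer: $- \frac{42500}{9} \approx -4722.2$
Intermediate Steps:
$k{\left(D \right)} = -11$ ($k{\left(D \right)} = -3 - 8 = -11$)
$I{\left(t \right)} = 0$ ($I{\left(t \right)} = 0 \cdot 1 = 0$)
$m = - \frac{50}{3}$ ($m = - \frac{\left(6 + 4\right)^{2}}{6} = - \frac{10^{2}}{6} = \left(- \frac{1}{6}\right) 100 = - \frac{50}{3} \approx -16.667$)
$\left(\left(6 \left(-1\right) + I{\left(2 \right)}\right) + k{\left(-9 \right)}\right) m^{2} = \left(\left(6 \left(-1\right) + 0\right) - 11\right) \left(- \frac{50}{3}\right)^{2} = \left(\left(-6 + 0\right) - 11\right) \frac{2500}{9} = \left(-6 - 11\right) \frac{2500}{9} = \left(-17\right) \frac{2500}{9} = - \frac{42500}{9}$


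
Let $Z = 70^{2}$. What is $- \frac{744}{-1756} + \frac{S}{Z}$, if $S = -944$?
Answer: $\frac{124246}{537775} \approx 0.23104$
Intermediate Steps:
$Z = 4900$
$- \frac{744}{-1756} + \frac{S}{Z} = - \frac{744}{-1756} - \frac{944}{4900} = \left(-744\right) \left(- \frac{1}{1756}\right) - \frac{236}{1225} = \frac{186}{439} - \frac{236}{1225} = \frac{124246}{537775}$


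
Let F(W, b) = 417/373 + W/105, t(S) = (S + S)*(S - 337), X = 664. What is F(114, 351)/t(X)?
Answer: 28769/5669212080 ≈ 5.0746e-6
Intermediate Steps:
t(S) = 2*S*(-337 + S) (t(S) = (2*S)*(-337 + S) = 2*S*(-337 + S))
F(W, b) = 417/373 + W/105 (F(W, b) = 417*(1/373) + W*(1/105) = 417/373 + W/105)
F(114, 351)/t(X) = (417/373 + (1/105)*114)/((2*664*(-337 + 664))) = (417/373 + 38/35)/((2*664*327)) = (28769/13055)/434256 = (28769/13055)*(1/434256) = 28769/5669212080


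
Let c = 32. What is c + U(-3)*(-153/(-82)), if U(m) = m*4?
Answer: 394/41 ≈ 9.6098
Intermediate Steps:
U(m) = 4*m
c + U(-3)*(-153/(-82)) = 32 + (4*(-3))*(-153/(-82)) = 32 - (-1836)*(-1)/82 = 32 - 12*153/82 = 32 - 918/41 = 394/41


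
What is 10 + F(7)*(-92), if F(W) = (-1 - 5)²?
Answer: -3302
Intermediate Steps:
F(W) = 36 (F(W) = (-6)² = 36)
10 + F(7)*(-92) = 10 + 36*(-92) = 10 - 3312 = -3302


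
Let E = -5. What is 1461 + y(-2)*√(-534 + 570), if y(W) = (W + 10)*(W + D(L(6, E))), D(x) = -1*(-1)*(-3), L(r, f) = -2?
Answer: 1221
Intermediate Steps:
D(x) = -3 (D(x) = 1*(-3) = -3)
y(W) = (-3 + W)*(10 + W) (y(W) = (W + 10)*(W - 3) = (10 + W)*(-3 + W) = (-3 + W)*(10 + W))
1461 + y(-2)*√(-534 + 570) = 1461 + (-30 + (-2)² + 7*(-2))*√(-534 + 570) = 1461 + (-30 + 4 - 14)*√36 = 1461 - 40*6 = 1461 - 240 = 1221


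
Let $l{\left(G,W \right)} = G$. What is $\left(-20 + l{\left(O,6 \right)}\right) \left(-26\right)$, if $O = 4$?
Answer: $416$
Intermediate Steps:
$\left(-20 + l{\left(O,6 \right)}\right) \left(-26\right) = \left(-20 + 4\right) \left(-26\right) = \left(-16\right) \left(-26\right) = 416$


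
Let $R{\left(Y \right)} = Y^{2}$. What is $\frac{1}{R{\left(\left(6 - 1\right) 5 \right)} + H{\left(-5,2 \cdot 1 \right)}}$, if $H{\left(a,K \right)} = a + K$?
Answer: $\frac{1}{622} \approx 0.0016077$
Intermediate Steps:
$H{\left(a,K \right)} = K + a$
$\frac{1}{R{\left(\left(6 - 1\right) 5 \right)} + H{\left(-5,2 \cdot 1 \right)}} = \frac{1}{\left(\left(6 - 1\right) 5\right)^{2} + \left(2 \cdot 1 - 5\right)} = \frac{1}{\left(5 \cdot 5\right)^{2} + \left(2 - 5\right)} = \frac{1}{25^{2} - 3} = \frac{1}{625 - 3} = \frac{1}{622}$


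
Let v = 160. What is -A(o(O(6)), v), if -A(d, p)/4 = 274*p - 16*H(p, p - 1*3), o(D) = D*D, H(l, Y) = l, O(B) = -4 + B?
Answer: 165120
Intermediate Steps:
o(D) = D²
A(d, p) = -1032*p (A(d, p) = -4*(274*p - 16*p) = -1032*p)
-A(o(O(6)), v) = -(-1032)*160 = -1*(-165120) = 165120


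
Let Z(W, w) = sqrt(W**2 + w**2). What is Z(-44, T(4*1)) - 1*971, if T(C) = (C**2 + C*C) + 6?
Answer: -971 + 26*sqrt(5) ≈ -912.86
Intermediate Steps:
T(C) = 6 + 2*C**2 (T(C) = (C**2 + C**2) + 6 = 2*C**2 + 6 = 6 + 2*C**2)
Z(-44, T(4*1)) - 1*971 = sqrt((-44)**2 + (6 + 2*(4*1)**2)**2) - 1*971 = sqrt(1936 + (6 + 2*4**2)**2) - 971 = sqrt(1936 + (6 + 2*16)**2) - 971 = sqrt(1936 + (6 + 32)**2) - 971 = sqrt(1936 + 38**2) - 971 = sqrt(1936 + 1444) - 971 = sqrt(3380) - 971 = 26*sqrt(5) - 971 = -971 + 26*sqrt(5)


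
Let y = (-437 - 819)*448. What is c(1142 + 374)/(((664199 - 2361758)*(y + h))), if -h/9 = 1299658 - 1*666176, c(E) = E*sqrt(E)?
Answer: 1516*sqrt(379)/5316776856267 ≈ 5.5510e-9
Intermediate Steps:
c(E) = E**(3/2)
h = -5701338 (h = -9*(1299658 - 1*666176) = -9*(1299658 - 666176) = -9*633482 = -5701338)
y = -562688 (y = -1256*448 = -562688)
c(1142 + 374)/(((664199 - 2361758)*(y + h))) = (1142 + 374)**(3/2)/(((664199 - 2361758)*(-562688 - 5701338))) = 1516**(3/2)/((-1697559*(-6264026))) = (3032*sqrt(379))/10633553712534 = (3032*sqrt(379))*(1/10633553712534) = 1516*sqrt(379)/5316776856267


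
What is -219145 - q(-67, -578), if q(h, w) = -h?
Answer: -219212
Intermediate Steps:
-219145 - q(-67, -578) = -219145 - (-1)*(-67) = -219145 - 1*67 = -219145 - 67 = -219212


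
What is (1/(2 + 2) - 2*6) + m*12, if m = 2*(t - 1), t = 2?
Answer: 49/4 ≈ 12.250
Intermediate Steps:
m = 2 (m = 2*(2 - 1) = 2*1 = 2)
(1/(2 + 2) - 2*6) + m*12 = (1/(2 + 2) - 2*6) + 2*12 = (1/4 - 12) + 24 = (¼ - 12) + 24 = -47/4 + 24 = 49/4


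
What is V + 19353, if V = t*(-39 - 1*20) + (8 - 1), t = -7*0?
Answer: 19360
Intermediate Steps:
t = 0
V = 7 (V = 0*(-39 - 1*20) + (8 - 1) = 0*(-39 - 20) + 7 = 0*(-59) + 7 = 0 + 7 = 7)
V + 19353 = 7 + 19353 = 19360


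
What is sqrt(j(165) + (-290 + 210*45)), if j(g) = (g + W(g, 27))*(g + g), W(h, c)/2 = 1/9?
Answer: 5*sqrt(22926)/3 ≈ 252.36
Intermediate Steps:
W(h, c) = 2/9
j(g) = 2*g*(2/9 + g) (j(g) = (g + 2/9)*(g + g) = (2/9 + g)*(2*g) = 2*g*(2/9 + g))
sqrt(j(165) + (-290 + 210*45)) = sqrt((2/9)*165*(2 + 9*165) + (-290 + 210*45)) = sqrt((2/9)*165*(2 + 1485) + (-290 + 9450)) = sqrt((2/9)*165*1487 + 9160) = sqrt(163570/3 + 9160) = sqrt(191050/3) = 5*sqrt(22926)/3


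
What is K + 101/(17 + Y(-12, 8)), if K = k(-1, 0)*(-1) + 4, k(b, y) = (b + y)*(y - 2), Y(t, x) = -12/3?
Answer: 127/13 ≈ 9.7692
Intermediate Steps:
Y(t, x) = -4 (Y(t, x) = -12*⅓ = -4)
k(b, y) = (-2 + y)*(b + y) (k(b, y) = (b + y)*(-2 + y) = (-2 + y)*(b + y))
K = 2 (K = (0² - 2*(-1) - 2*0 - 1*0)*(-1) + 4 = (0 + 2 + 0 + 0)*(-1) + 4 = 2*(-1) + 4 = -2 + 4 = 2)
K + 101/(17 + Y(-12, 8)) = 2 + 101/(17 - 4) = 2 + 101/13 = 127/13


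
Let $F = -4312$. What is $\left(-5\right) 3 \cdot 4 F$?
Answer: $258720$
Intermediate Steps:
$\left(-5\right) 3 \cdot 4 F = \left(-5\right) 3 \cdot 4 \left(-4312\right) = \left(-15\right) 4 \left(-4312\right) = \left(-60\right) \left(-4312\right) = 258720$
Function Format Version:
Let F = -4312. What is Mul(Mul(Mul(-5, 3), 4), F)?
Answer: 258720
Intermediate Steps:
Mul(Mul(Mul(-5, 3), 4), F) = Mul(Mul(Mul(-5, 3), 4), -4312) = Mul(Mul(-15, 4), -4312) = Mul(-60, -4312) = 258720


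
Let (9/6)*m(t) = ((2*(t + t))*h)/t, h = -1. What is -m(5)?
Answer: 8/3 ≈ 2.6667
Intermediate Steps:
m(t) = -8/3 (m(t) = 2*(((2*(t + t))*(-1))/t)/3 = 2*(((2*(2*t))*(-1))/t)/3 = 2*(((4*t)*(-1))/t)/3 = 2*((-4*t)/t)/3 = (⅔)*(-4) = -8/3)
-m(5) = -1*(-8/3) = 8/3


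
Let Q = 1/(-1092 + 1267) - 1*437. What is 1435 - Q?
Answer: 327599/175 ≈ 1872.0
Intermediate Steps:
Q = -76474/175 (Q = 1/175 - 437 = -76474/175 ≈ -436.99)
1435 - Q = 1435 - 1*(-76474/175) = 1435 + 76474/175 = 327599/175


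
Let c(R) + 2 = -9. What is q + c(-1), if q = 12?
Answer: 1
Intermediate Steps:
c(R) = -11 (c(R) = -2 - 9 = -11)
q + c(-1) = 12 - 11 = 1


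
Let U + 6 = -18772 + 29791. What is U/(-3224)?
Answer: -11013/3224 ≈ -3.4159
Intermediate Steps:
U = 11013 (U = -6 + (-18772 + 29791) = -6 + 11019 = 11013)
U/(-3224) = 11013/(-3224) = 11013*(-1/3224) = -11013/3224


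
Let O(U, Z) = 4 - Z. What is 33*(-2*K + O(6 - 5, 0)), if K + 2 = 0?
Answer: 264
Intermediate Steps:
K = -2 (K = -2 + 0 = -2)
33*(-2*K + O(6 - 5, 0)) = 33*(-2*(-2) + (4 - 1*0)) = 33*(4 + (4 + 0)) = 33*(4 + 4) = 33*8 = 264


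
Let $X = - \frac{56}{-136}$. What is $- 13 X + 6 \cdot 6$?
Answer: $\frac{521}{17} \approx 30.647$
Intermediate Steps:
$X = \frac{7}{17}$ ($X = \left(-56\right) \left(- \frac{1}{136}\right) = \frac{7}{17} \approx 0.41176$)
$- 13 X + 6 \cdot 6 = \left(-13\right) \frac{7}{17} + 6 \cdot 6 = - \frac{91}{17} + 36 = \frac{521}{17}$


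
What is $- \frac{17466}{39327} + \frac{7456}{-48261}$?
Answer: $- \frac{378716246}{632653449} \approx -0.59862$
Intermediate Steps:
$- \frac{17466}{39327} + \frac{7456}{-48261} = \left(-17466\right) \frac{1}{39327} + 7456 \left(- \frac{1}{48261}\right) = - \frac{5822}{13109} - \frac{7456}{48261} = - \frac{378716246}{632653449}$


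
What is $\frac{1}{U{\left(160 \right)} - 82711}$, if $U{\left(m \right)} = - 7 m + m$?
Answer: $- \frac{1}{83671} \approx -1.1952 \cdot 10^{-5}$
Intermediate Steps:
$U{\left(m \right)} = - 6 m$
$\frac{1}{U{\left(160 \right)} - 82711} = \frac{1}{\left(-6\right) 160 - 82711} = \frac{1}{-960 - 82711} = \frac{1}{-83671} = - \frac{1}{83671}$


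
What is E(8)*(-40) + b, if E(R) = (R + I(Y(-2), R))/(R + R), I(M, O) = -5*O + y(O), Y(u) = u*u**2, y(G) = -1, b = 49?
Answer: 263/2 ≈ 131.50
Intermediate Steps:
Y(u) = u**3
I(M, O) = -1 - 5*O (I(M, O) = -5*O - 1 = -1 - 5*O)
E(R) = (-1 - 4*R)/(2*R) (E(R) = (R + (-1 - 5*R))/(R + R) = (-1 - 4*R)/((2*R)) = (-1 - 4*R)*(1/(2*R)) = (-1 - 4*R)/(2*R))
E(8)*(-40) + b = (-2 - 1/2/8)*(-40) + 49 = (-2 - 1/2*1/8)*(-40) + 49 = (-2 - 1/16)*(-40) + 49 = -33/16*(-40) + 49 = 165/2 + 49 = 263/2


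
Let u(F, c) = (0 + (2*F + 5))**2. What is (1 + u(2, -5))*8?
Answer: 656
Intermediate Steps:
u(F, c) = (5 + 2*F)**2 (u(F, c) = (0 + (5 + 2*F))**2 = (5 + 2*F)**2)
(1 + u(2, -5))*8 = (1 + (5 + 2*2)**2)*8 = (1 + (5 + 4)**2)*8 = (1 + 9**2)*8 = (1 + 81)*8 = 82*8 = 656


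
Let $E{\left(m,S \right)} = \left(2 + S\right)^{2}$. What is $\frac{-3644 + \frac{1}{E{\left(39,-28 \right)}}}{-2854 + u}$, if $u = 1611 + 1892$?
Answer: $- \frac{2463343}{438724} \approx -5.6148$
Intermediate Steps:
$u = 3503$
$\frac{-3644 + \frac{1}{E{\left(39,-28 \right)}}}{-2854 + u} = \frac{-3644 + \frac{1}{\left(2 - 28\right)^{2}}}{-2854 + 3503} = \frac{-3644 + \frac{1}{\left(-26\right)^{2}}}{649} = \left(-3644 + \frac{1}{676}\right) \frac{1}{649} = \left(- \frac{2463343}{676}\right) \frac{1}{649} = - \frac{2463343}{438724}$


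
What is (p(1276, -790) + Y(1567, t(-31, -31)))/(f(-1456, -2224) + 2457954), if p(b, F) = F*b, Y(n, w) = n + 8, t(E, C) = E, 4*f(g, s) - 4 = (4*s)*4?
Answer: -1006465/2449059 ≈ -0.41096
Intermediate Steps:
f(g, s) = 1 + 4*s (f(g, s) = 1 + ((4*s)*4)/4 = 1 + (16*s)/4 = 1 + 4*s)
Y(n, w) = 8 + n
(p(1276, -790) + Y(1567, t(-31, -31)))/(f(-1456, -2224) + 2457954) = (-790*1276 + (8 + 1567))/((1 + 4*(-2224)) + 2457954) = (-1008040 + 1575)/((1 - 8896) + 2457954) = -1006465/(-8895 + 2457954) = -1006465/2449059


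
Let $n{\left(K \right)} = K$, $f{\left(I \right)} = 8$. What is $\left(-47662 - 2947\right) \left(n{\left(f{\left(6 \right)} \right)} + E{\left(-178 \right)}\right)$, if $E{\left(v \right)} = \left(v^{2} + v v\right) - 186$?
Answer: $-3197982710$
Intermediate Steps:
$E{\left(v \right)} = -186 + 2 v^{2}$ ($E{\left(v \right)} = \left(v^{2} + v^{2}\right) - 186 = 2 v^{2} - 186 = -186 + 2 v^{2}$)
$\left(-47662 - 2947\right) \left(n{\left(f{\left(6 \right)} \right)} + E{\left(-178 \right)}\right) = \left(-47662 - 2947\right) \left(8 - \left(186 - 2 \left(-178\right)^{2}\right)\right) = - 50609 \left(8 + \left(-186 + 2 \cdot 31684\right)\right) = - 50609 \left(8 + \left(-186 + 63368\right)\right) = - 50609 \left(8 + 63182\right) = \left(-50609\right) 63190 = -3197982710$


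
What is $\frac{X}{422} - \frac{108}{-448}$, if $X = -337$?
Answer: $- \frac{13175}{23632} \approx -0.55751$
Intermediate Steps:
$\frac{X}{422} - \frac{108}{-448} = - \frac{337}{422} - \frac{108}{-448} = \left(-337\right) \frac{1}{422} - - \frac{27}{112} = - \frac{337}{422} + \frac{27}{112} = - \frac{13175}{23632}$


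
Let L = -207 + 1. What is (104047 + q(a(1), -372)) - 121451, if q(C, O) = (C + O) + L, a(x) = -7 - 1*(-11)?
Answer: -17978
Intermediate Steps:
a(x) = 4 (a(x) = -7 + 11 = 4)
L = -206
q(C, O) = -206 + C + O (q(C, O) = (C + O) - 206 = -206 + C + O)
(104047 + q(a(1), -372)) - 121451 = (104047 + (-206 + 4 - 372)) - 121451 = (104047 - 574) - 121451 = 103473 - 121451 = -17978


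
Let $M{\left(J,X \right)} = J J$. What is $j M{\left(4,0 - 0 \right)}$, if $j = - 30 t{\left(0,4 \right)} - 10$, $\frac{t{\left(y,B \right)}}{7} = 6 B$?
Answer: $-80800$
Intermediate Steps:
$t{\left(y,B \right)} = 42 B$ ($t{\left(y,B \right)} = 7 \cdot 6 B = 42 B$)
$M{\left(J,X \right)} = J^{2}$
$j = -5050$ ($j = - 30 \cdot 42 \cdot 4 - 10 = \left(-30\right) 168 - 10 = -5040 - 10 = -5050$)
$j M{\left(4,0 - 0 \right)} = - 5050 \cdot 4^{2} = \left(-5050\right) 16 = -80800$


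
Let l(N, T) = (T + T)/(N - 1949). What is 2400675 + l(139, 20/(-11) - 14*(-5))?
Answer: 4779743775/1991 ≈ 2.4007e+6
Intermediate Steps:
l(N, T) = 2*T/(-1949 + N) (l(N, T) = (2*T)/(-1949 + N) = 2*T/(-1949 + N))
2400675 + l(139, 20/(-11) - 14*(-5)) = 2400675 + 2*(20/(-11) - 14*(-5))/(-1949 + 139) = 2400675 + 2*(20*(-1/11) + 70)/(-1810) = 2400675 + 2*(-20/11 + 70)*(-1/1810) = 2400675 + 2*(750/11)*(-1/1810) = 2400675 - 150/1991 = 4779743775/1991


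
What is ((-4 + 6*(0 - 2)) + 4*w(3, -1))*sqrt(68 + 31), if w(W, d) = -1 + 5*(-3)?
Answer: -240*sqrt(11) ≈ -795.99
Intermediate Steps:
w(W, d) = -16 (w(W, d) = -1 - 15 = -16)
((-4 + 6*(0 - 2)) + 4*w(3, -1))*sqrt(68 + 31) = ((-4 + 6*(0 - 2)) + 4*(-16))*sqrt(68 + 31) = ((-4 + 6*(-2)) - 64)*sqrt(99) = ((-4 - 12) - 64)*(3*sqrt(11)) = (-16 - 64)*(3*sqrt(11)) = -240*sqrt(11)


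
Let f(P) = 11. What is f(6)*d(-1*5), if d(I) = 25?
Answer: 275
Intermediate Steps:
f(6)*d(-1*5) = 11*25 = 275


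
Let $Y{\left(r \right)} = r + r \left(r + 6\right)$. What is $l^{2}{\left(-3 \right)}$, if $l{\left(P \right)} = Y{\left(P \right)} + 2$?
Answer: $100$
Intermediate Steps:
$Y{\left(r \right)} = r + r \left(6 + r\right)$
$l{\left(P \right)} = 2 + P \left(7 + P\right)$ ($l{\left(P \right)} = P \left(7 + P\right) + 2 = 2 + P \left(7 + P\right)$)
$l^{2}{\left(-3 \right)} = \left(2 - 3 \left(7 - 3\right)\right)^{2} = \left(2 - 12\right)^{2} = \left(-10\right)^{2} = 100$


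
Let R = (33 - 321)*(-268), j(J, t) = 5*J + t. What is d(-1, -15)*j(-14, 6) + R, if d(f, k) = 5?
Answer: 76864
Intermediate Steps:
j(J, t) = t + 5*J
R = 77184 (R = -288*(-268) = 77184)
d(-1, -15)*j(-14, 6) + R = 5*(6 + 5*(-14)) + 77184 = 5*(6 - 70) + 77184 = 5*(-64) + 77184 = -320 + 77184 = 76864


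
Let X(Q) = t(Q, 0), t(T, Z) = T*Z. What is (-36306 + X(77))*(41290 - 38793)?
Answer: -90656082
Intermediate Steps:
X(Q) = 0 (X(Q) = Q*0 = 0)
(-36306 + X(77))*(41290 - 38793) = (-36306 + 0)*(41290 - 38793) = -36306*2497 = -90656082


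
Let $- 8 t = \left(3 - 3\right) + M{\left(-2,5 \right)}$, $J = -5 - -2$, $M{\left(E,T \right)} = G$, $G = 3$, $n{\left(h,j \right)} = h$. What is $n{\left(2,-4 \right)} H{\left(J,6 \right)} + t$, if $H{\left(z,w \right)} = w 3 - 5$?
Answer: $\frac{205}{8} \approx 25.625$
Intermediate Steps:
$M{\left(E,T \right)} = 3$
$J = -3$ ($J = -5 + 2 = -3$)
$H{\left(z,w \right)} = -5 + 3 w$ ($H{\left(z,w \right)} = 3 w - 5 = -5 + 3 w$)
$t = - \frac{3}{8}$ ($t = - \frac{\left(3 - 3\right) + 3}{8} = - \frac{0 + 3}{8} = \left(- \frac{1}{8}\right) 3 = - \frac{3}{8} \approx -0.375$)
$n{\left(2,-4 \right)} H{\left(J,6 \right)} + t = 2 \left(-5 + 3 \cdot 6\right) - \frac{3}{8} = 2 \left(-5 + 18\right) - \frac{3}{8} = 2 \cdot 13 - \frac{3}{8} = 26 - \frac{3}{8} = \frac{205}{8}$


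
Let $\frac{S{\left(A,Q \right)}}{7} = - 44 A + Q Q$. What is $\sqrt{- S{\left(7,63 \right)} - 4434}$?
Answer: $i \sqrt{30061} \approx 173.38 i$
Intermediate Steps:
$S{\left(A,Q \right)} = - 308 A + 7 Q^{2}$ ($S{\left(A,Q \right)} = 7 \left(- 44 A + Q Q\right) = 7 \left(- 44 A + Q^{2}\right) = 7 \left(Q^{2} - 44 A\right) = - 308 A + 7 Q^{2}$)
$\sqrt{- S{\left(7,63 \right)} - 4434} = \sqrt{- (\left(-308\right) 7 + 7 \cdot 63^{2}) - 4434} = \sqrt{- (-2156 + 7 \cdot 3969) - 4434} = \sqrt{- (-2156 + 27783) - 4434} = \sqrt{\left(-1\right) 25627 - 4434} = \sqrt{-25627 - 4434} = \sqrt{-30061} = i \sqrt{30061}$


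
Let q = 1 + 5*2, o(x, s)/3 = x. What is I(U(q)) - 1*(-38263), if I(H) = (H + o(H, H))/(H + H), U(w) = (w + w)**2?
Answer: 38265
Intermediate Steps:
o(x, s) = 3*x
q = 11 (q = 1 + 10 = 11)
U(w) = 4*w**2 (U(w) = (2*w)**2 = 4*w**2)
I(H) = 2 (I(H) = (H + 3*H)/(H + H) = (4*H)/((2*H)) = (4*H)*(1/(2*H)) = 2)
I(U(q)) - 1*(-38263) = 2 - 1*(-38263) = 2 + 38263 = 38265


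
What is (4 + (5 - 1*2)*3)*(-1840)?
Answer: -23920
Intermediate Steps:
(4 + (5 - 1*2)*3)*(-1840) = (4 + (5 - 2)*3)*(-1840) = (4 + 3*3)*(-1840) = (4 + 9)*(-1840) = 13*(-1840) = -23920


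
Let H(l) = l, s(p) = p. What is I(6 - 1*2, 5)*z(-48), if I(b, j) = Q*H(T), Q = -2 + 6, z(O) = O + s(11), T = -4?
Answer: 592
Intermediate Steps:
z(O) = 11 + O (z(O) = O + 11 = 11 + O)
Q = 4
I(b, j) = -16 (I(b, j) = 4*(-4) = -16)
I(6 - 1*2, 5)*z(-48) = -16*(11 - 48) = -16*(-37) = 592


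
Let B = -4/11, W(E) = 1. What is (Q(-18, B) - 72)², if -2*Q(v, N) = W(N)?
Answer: 21025/4 ≈ 5256.3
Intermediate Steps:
B = -4/11 (B = -4*1/11 = -4/11 ≈ -0.36364)
Q(v, N) = -½ (Q(v, N) = -½*1 = -½)
(Q(-18, B) - 72)² = (-½ - 72)² = (-145/2)² = 21025/4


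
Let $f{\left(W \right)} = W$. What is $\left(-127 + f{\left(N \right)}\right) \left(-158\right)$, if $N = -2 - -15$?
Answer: $18012$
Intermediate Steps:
$N = 13$ ($N = -2 + 15 = 13$)
$\left(-127 + f{\left(N \right)}\right) \left(-158\right) = \left(-127 + 13\right) \left(-158\right) = \left(-114\right) \left(-158\right) = 18012$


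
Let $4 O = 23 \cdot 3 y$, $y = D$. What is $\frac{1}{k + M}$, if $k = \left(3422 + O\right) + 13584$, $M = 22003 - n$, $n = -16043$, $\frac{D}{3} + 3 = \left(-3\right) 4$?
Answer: $\frac{4}{217103} \approx 1.8424 \cdot 10^{-5}$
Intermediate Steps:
$D = -45$ ($D = -9 + 3 \left(\left(-3\right) 4\right) = -9 + 3 \left(-12\right) = -9 - 36 = -45$)
$y = -45$
$O = - \frac{3105}{4}$ ($O = \frac{23 \cdot 3 \left(-45\right)}{4} = \frac{69 \left(-45\right)}{4} = \frac{1}{4} \left(-3105\right) = - \frac{3105}{4} \approx -776.25$)
$M = 38046$ ($M = 22003 - -16043 = 22003 + 16043 = 38046$)
$k = \frac{64919}{4}$ ($k = \left(3422 - \frac{3105}{4}\right) + 13584 = \frac{10583}{4} + 13584 = \frac{64919}{4} \approx 16230.0$)
$\frac{1}{k + M} = \frac{1}{\frac{64919}{4} + 38046} = \frac{1}{\frac{217103}{4}} = \frac{4}{217103}$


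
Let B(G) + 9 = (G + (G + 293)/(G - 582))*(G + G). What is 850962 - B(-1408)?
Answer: -619363459/199 ≈ -3.1124e+6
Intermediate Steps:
B(G) = -9 + 2*G*(G + (293 + G)/(-582 + G)) (B(G) = -9 + (G + (G + 293)/(G - 582))*(G + G) = -9 + (G + (293 + G)/(-582 + G))*(2*G) = -9 + 2*G*(G + (293 + G)/(-582 + G)))
850962 - B(-1408) = 850962 - (5238 - 1162*(-1408)**2 + 2*(-1408)**3 + 577*(-1408))/(-582 - 1408) = 850962 - (5238 - 1162*1982464 + 2*(-2791309312) - 812416)/(-1990) = 850962 - (-1)*(5238 - 2303623168 - 5582618624 - 812416)/1990 = 850962 - (-1)*(-7887048970)/1990 = 850962 - 1*788704897/199 = 850962 - 788704897/199 = -619363459/199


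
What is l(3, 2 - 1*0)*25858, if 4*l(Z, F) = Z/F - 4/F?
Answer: -12929/4 ≈ -3232.3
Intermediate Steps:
l(Z, F) = -1/F + Z/(4*F) (l(Z, F) = (Z/F - 4/F)/4 = (-4/F + Z/F)/4 = -1/F + Z/(4*F))
l(3, 2 - 1*0)*25858 = ((-4 + 3)/(4*(2 - 1*0)))*25858 = ((¼)*(-1)/(2 + 0))*25858 = ((¼)*(-1)/2)*25858 = ((¼)*(½)*(-1))*25858 = -⅛*25858 = -12929/4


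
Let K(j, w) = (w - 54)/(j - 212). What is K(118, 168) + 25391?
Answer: 1193320/47 ≈ 25390.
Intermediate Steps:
K(j, w) = (-54 + w)/(-212 + j)
K(118, 168) + 25391 = (-54 + 168)/(-212 + 118) + 25391 = 114/(-94) + 25391 = -1/94*114 + 25391 = -57/47 + 25391 = 1193320/47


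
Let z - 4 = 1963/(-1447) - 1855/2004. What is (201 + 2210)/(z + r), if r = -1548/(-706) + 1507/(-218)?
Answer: -269007669474036/334999684811 ≈ -803.01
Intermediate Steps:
r = -363239/76954 (r = -1548*(-1/706) + 1507*(-1/218) = 774/353 - 1507/218 = -363239/76954 ≈ -4.7202)
z = 4981115/2899788 (z = 4 + (1963/(-1447) - 1855/2004) = 4 + (1963*(-1/1447) - 1855*1/2004) = 4 + (-1963/1447 - 1855/2004) = 4 - 6618037/2899788 = 4981115/2899788 ≈ 1.7178)
(201 + 2210)/(z + r) = (201 + 2210)/(4981115/2899788 - 363239/76954) = 2411/(-334999684811/111575142876) = 2411*(-111575142876/334999684811) = -269007669474036/334999684811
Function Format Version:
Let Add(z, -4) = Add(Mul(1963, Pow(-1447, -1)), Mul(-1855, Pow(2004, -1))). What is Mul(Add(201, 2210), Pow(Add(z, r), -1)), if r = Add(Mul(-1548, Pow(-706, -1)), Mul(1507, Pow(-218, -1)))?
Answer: Rational(-269007669474036, 334999684811) ≈ -803.01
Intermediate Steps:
r = Rational(-363239, 76954) (r = Add(Mul(-1548, Rational(-1, 706)), Mul(1507, Rational(-1, 218))) = Add(Rational(774, 353), Rational(-1507, 218)) = Rational(-363239, 76954) ≈ -4.7202)
z = Rational(4981115, 2899788) (z = Add(4, Add(Mul(1963, Pow(-1447, -1)), Mul(-1855, Pow(2004, -1)))) = Add(4, Add(Mul(1963, Rational(-1, 1447)), Mul(-1855, Rational(1, 2004)))) = Add(4, Add(Rational(-1963, 1447), Rational(-1855, 2004))) = Add(4, Rational(-6618037, 2899788)) = Rational(4981115, 2899788) ≈ 1.7178)
Mul(Add(201, 2210), Pow(Add(z, r), -1)) = Mul(Add(201, 2210), Pow(Add(Rational(4981115, 2899788), Rational(-363239, 76954)), -1)) = Mul(2411, Pow(Rational(-334999684811, 111575142876), -1)) = Mul(2411, Rational(-111575142876, 334999684811)) = Rational(-269007669474036, 334999684811)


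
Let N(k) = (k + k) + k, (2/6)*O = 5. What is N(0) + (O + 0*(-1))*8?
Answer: 120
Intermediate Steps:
O = 15 (O = 3*5 = 15)
N(k) = 3*k (N(k) = 2*k + k = 3*k)
N(0) + (O + 0*(-1))*8 = 3*0 + (15 + 0*(-1))*8 = 0 + (15 + 0)*8 = 0 + 15*8 = 0 + 120 = 120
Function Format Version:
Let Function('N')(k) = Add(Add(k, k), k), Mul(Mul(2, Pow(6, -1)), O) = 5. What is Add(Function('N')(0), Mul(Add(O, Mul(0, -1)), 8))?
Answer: 120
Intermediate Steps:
O = 15 (O = Mul(3, 5) = 15)
Function('N')(k) = Mul(3, k) (Function('N')(k) = Add(Mul(2, k), k) = Mul(3, k))
Add(Function('N')(0), Mul(Add(O, Mul(0, -1)), 8)) = Add(Mul(3, 0), Mul(Add(15, Mul(0, -1)), 8)) = Add(0, Mul(Add(15, 0), 8)) = Add(0, Mul(15, 8)) = Add(0, 120) = 120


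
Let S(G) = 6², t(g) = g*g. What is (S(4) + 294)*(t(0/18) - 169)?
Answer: -55770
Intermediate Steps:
t(g) = g²
S(G) = 36
(S(4) + 294)*(t(0/18) - 169) = (36 + 294)*((0/18)² - 169) = 330*((0*(1/18))² - 169) = 330*(0² - 169) = 330*(0 - 169) = 330*(-169) = -55770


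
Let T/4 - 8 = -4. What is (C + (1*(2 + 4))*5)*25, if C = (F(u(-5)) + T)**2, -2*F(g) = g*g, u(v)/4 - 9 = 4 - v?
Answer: 165895150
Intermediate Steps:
u(v) = 52 - 4*v (u(v) = 36 + 4*(4 - v) = 36 + (16 - 4*v) = 52 - 4*v)
T = 16 (T = 32 + 4*(-4) = 32 - 16 = 16)
F(g) = -g**2/2 (F(g) = -g*g/2 = -g**2/2)
C = 6635776 (C = (-(52 - 4*(-5))**2/2 + 16)**2 = (-(52 + 20)**2/2 + 16)**2 = (-1/2*72**2 + 16)**2 = (-1/2*5184 + 16)**2 = (-2592 + 16)**2 = (-2576)**2 = 6635776)
(C + (1*(2 + 4))*5)*25 = (6635776 + (1*(2 + 4))*5)*25 = (6635776 + (1*6)*5)*25 = (6635776 + 6*5)*25 = (6635776 + 30)*25 = 6635806*25 = 165895150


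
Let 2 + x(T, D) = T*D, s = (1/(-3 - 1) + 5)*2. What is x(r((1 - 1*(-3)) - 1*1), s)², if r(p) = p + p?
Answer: 3025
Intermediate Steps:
r(p) = 2*p
s = 19/2 (s = (1/(-4) + 5)*2 = (-¼ + 5)*2 = (19/4)*2 = 19/2 ≈ 9.5000)
x(T, D) = -2 + D*T (x(T, D) = -2 + T*D = -2 + D*T)
x(r((1 - 1*(-3)) - 1*1), s)² = (-2 + 19*(2*((1 - 1*(-3)) - 1*1))/2)² = (-2 + 19*(2*((1 + 3) - 1))/2)² = (-2 + 19*(2*(4 - 1))/2)² = (-2 + 19*(2*3)/2)² = (-2 + (19/2)*6)² = (-2 + 57)² = 55² = 3025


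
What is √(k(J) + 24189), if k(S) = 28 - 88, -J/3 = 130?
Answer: 3*√2681 ≈ 155.34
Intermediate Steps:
J = -390 (J = -3*130 = -390)
k(S) = -60
√(k(J) + 24189) = √(-60 + 24189) = √24129 = 3*√2681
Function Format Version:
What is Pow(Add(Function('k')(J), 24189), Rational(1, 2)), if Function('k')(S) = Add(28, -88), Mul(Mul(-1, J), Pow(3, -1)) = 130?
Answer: Mul(3, Pow(2681, Rational(1, 2))) ≈ 155.34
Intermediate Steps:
J = -390 (J = Mul(-3, 130) = -390)
Function('k')(S) = -60
Pow(Add(Function('k')(J), 24189), Rational(1, 2)) = Pow(Add(-60, 24189), Rational(1, 2)) = Pow(24129, Rational(1, 2)) = Mul(3, Pow(2681, Rational(1, 2)))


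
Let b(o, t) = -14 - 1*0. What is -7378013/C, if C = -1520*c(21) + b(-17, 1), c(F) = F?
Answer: 7378013/31934 ≈ 231.04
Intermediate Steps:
b(o, t) = -14 (b(o, t) = -14 + 0 = -14)
C = -31934 (C = -1520*21 - 14 = -31920 - 14 = -31934)
-7378013/C = -7378013/(-31934) = -7378013*(-1/31934) = 7378013/31934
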